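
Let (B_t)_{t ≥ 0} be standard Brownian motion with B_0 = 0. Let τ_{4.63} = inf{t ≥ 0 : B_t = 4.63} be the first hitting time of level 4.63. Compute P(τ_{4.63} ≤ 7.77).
P(τ_{4.63} ≤ 7.77) = 2(1 − Φ(4.63/√7.77)) = 2(1 − Φ(1.6610)) ≈ 0.0967

By the reflection principle for standard BM, P(τ_b ≤ t) = 2 · P(B_t ≥ b). Since B_t ~ N(0, t), P(B_t ≥ 4.63) = 1 − Φ(4.63/√t) = 1 − Φ(4.63/√7.77) = 1 − Φ(1.6610) ≈ 0.04836. Doubling: P(τ_{4.63} ≤ 7.77) ≈ 2 · 0.04836 = 0.09672 ≈ 0.0967.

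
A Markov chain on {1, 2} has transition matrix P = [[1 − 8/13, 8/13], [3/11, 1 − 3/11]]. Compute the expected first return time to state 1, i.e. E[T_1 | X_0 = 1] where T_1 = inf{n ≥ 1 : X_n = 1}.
E[T_1 | X_0 = 1] = 1/π_1 = 127/39

For an irreducible recurrent Markov chain with stationary distribution π, E[T_i | X_0 = i] = 1/π_i (Kac's formula). Here π_1 = (3/11)/(8/13 + 3/11) = (3/11)/(127/143) = 39/127, so E[T_1 | X_0 = 1] = 1/π_1 = (8/13 + 3/11)/(3/11) = (127/143)/(3/11) = 127/39.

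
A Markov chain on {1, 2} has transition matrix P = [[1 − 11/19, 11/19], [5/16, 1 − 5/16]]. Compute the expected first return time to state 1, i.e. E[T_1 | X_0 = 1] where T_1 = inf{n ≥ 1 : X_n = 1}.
E[T_1 | X_0 = 1] = 1/π_1 = 271/95

For an irreducible recurrent Markov chain with stationary distribution π, E[T_i | X_0 = i] = 1/π_i (Kac's formula). Here π_1 = (5/16)/(11/19 + 5/16) = (5/16)/(271/304) = 95/271, so E[T_1 | X_0 = 1] = 1/π_1 = (11/19 + 5/16)/(5/16) = (271/304)/(5/16) = 271/95.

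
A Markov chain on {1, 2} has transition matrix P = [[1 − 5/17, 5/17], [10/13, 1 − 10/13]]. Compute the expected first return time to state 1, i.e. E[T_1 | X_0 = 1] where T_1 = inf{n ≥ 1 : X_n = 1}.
E[T_1 | X_0 = 1] = 1/π_1 = 47/34

For an irreducible recurrent Markov chain with stationary distribution π, E[T_i | X_0 = i] = 1/π_i (Kac's formula). Here π_1 = (10/13)/(5/17 + 10/13) = (10/13)/(235/221) = 34/47, so E[T_1 | X_0 = 1] = 1/π_1 = (5/17 + 10/13)/(10/13) = (235/221)/(10/13) = 47/34.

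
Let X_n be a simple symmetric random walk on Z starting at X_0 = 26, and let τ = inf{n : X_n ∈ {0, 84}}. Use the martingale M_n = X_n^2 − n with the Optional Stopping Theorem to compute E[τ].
E[τ] = 1508

M_n = X_n^2 − n is a martingale (since E[X_{n+1}^2 | F_n] = X_n^2 + 1). By OST (τ has finite mean in a bounded region), E[M_τ] = E[M_0] = X_0^2 − 0 = 26^2 = 676. Also E[M_τ] = E[X_τ^2] − E[τ]. The walk exits at 0 or 84, with P(hit 84 first) = 26/84, so E[X_τ^2] = 84^2 · 26/84 + 0 = 2184. Thus E[τ] = E[X_τ^2] − E[M_τ] = 2184 − 676 = 1508 = 26(84 − 26) = 1508.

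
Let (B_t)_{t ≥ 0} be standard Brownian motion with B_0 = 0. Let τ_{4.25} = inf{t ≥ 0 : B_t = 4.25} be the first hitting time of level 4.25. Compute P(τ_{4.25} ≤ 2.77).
P(τ_{4.25} ≤ 2.77) = 2(1 − Φ(4.25/√2.77)) = 2(1 − Φ(2.5536)) ≈ 0.0107

By the reflection principle for standard BM, P(τ_b ≤ t) = 2 · P(B_t ≥ b). Since B_t ~ N(0, t), P(B_t ≥ 4.25) = 1 − Φ(4.25/√t) = 1 − Φ(4.25/√2.77) = 1 − Φ(2.5536) ≈ 0.00533. Doubling: P(τ_{4.25} ≤ 2.77) ≈ 2 · 0.00533 = 0.01066 ≈ 0.0107.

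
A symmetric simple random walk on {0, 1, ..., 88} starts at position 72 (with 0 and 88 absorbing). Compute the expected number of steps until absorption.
E[τ | X_0 = 72] = 1152

Let v_k = E[τ | X_0 = k]. Boundary: v_0 = v_88 = 0. Recurrence: v_k = 1 + (v_{k-1} + v_{k+1})/2 for 1 ≤ k ≤ 87. The particular solution to v_k − (v_{k-1} + v_{k+1})/2 = 1 is v_k = −k^2. Adding homogeneous solution A + B k and matching boundaries gives v_k = k (88 − k). Substituting k = 72: v_72 = 72 · 16 = 1152.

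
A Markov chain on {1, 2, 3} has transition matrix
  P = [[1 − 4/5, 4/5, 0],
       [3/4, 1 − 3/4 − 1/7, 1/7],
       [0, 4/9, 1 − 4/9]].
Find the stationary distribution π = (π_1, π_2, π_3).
π = (105/253, 112/253, 36/253)

This is a birth-death chain on three states, which satisfies detailed balance: π_1 · P_{12} = π_2 · P_{21} and π_2 · P_{23} = π_3 · P_{32}.
From π_1 · 4/5 = π_2 · 3/4: π_2/π_1 = (4/5)/(3/4) = 16/15.
From π_2 · 1/7 = π_3 · 4/9: π_3/π_2 = (1/7)/(4/9) = 9/28.
Take π_1 proportional to 1; then unnormalized π = (1, 16/15, 12/35). Normalize by dividing by the sum 253/105:
  π = (105/253, 112/253, 36/253).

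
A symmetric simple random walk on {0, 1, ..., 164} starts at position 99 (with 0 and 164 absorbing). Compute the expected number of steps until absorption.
E[τ | X_0 = 99] = 6435

Let v_k = E[τ | X_0 = k]. Boundary: v_0 = v_164 = 0. Recurrence: v_k = 1 + (v_{k-1} + v_{k+1})/2 for 1 ≤ k ≤ 163. The particular solution to v_k − (v_{k-1} + v_{k+1})/2 = 1 is v_k = −k^2. Adding homogeneous solution A + B k and matching boundaries gives v_k = k (164 − k). Substituting k = 99: v_99 = 99 · 65 = 6435.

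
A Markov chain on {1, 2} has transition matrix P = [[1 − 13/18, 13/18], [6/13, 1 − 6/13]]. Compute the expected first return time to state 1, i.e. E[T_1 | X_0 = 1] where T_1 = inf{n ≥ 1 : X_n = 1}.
E[T_1 | X_0 = 1] = 1/π_1 = 277/108

For an irreducible recurrent Markov chain with stationary distribution π, E[T_i | X_0 = i] = 1/π_i (Kac's formula). Here π_1 = (6/13)/(13/18 + 6/13) = (6/13)/(277/234) = 108/277, so E[T_1 | X_0 = 1] = 1/π_1 = (13/18 + 6/13)/(6/13) = (277/234)/(6/13) = 277/108.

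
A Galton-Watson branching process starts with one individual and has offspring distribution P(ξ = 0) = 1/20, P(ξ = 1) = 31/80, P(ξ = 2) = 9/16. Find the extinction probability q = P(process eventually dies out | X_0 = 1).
q = 4/45

The pgf is f(s) = 1/20 + 31/80·s + 9/16·s². The extinction probability q is the smallest fixed point of f in [0, 1]. Setting s = f(s):
  9/16·s² + (31/80 − 1)·s + 1/20 = 0
  9/16·s² − (1/20 + 9/16)·s + 1/20 = 0
which factors as (s − 1)·(9/16·s − 1/20) = 0, giving roots s = 1 and s = (1/20)/(9/16) = 4/45.
Mean offspring μ = 31/80 + 2·9/16 = 121/80 > 1 (supercritical), so q < 1. The extinction probability is the smaller root: q = (1/20)/(9/16) = 4/45.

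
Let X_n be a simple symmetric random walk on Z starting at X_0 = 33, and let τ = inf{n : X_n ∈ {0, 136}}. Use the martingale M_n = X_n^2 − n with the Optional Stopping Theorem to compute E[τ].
E[τ] = 3399

M_n = X_n^2 − n is a martingale (since E[X_{n+1}^2 | F_n] = X_n^2 + 1). By OST (τ has finite mean in a bounded region), E[M_τ] = E[M_0] = X_0^2 − 0 = 33^2 = 1089. Also E[M_τ] = E[X_τ^2] − E[τ]. The walk exits at 0 or 136, with P(hit 136 first) = 33/136, so E[X_τ^2] = 136^2 · 33/136 + 0 = 4488. Thus E[τ] = E[X_τ^2] − E[M_τ] = 4488 − 1089 = 3399 = 33(136 − 33) = 3399.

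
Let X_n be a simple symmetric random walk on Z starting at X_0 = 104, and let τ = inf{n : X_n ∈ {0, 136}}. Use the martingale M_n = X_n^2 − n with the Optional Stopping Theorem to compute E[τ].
E[τ] = 3328

M_n = X_n^2 − n is a martingale (since E[X_{n+1}^2 | F_n] = X_n^2 + 1). By OST (τ has finite mean in a bounded region), E[M_τ] = E[M_0] = X_0^2 − 0 = 104^2 = 10816. Also E[M_τ] = E[X_τ^2] − E[τ]. The walk exits at 0 or 136, with P(hit 136 first) = 104/136, so E[X_τ^2] = 136^2 · 104/136 + 0 = 14144. Thus E[τ] = E[X_τ^2] − E[M_τ] = 14144 − 10816 = 3328 = 104(136 − 104) = 3328.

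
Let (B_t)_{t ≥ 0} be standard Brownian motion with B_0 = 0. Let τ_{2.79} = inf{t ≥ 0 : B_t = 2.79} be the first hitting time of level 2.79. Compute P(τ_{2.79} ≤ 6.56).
P(τ_{2.79} ≤ 6.56) = 2(1 − Φ(2.79/√6.56)) = 2(1 − Φ(1.0893)) ≈ 0.2760

By the reflection principle for standard BM, P(τ_b ≤ t) = 2 · P(B_t ≥ b). Since B_t ~ N(0, t), P(B_t ≥ 2.79) = 1 − Φ(2.79/√t) = 1 − Φ(2.79/√6.56) = 1 − Φ(1.0893) ≈ 0.13801. Doubling: P(τ_{2.79} ≤ 6.56) ≈ 2 · 0.13801 = 0.27602 ≈ 0.2760.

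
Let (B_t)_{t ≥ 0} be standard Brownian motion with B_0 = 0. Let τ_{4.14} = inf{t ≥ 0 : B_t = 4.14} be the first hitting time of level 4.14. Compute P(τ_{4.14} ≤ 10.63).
P(τ_{4.14} ≤ 10.63) = 2(1 − Φ(4.14/√10.63)) = 2(1 − Φ(1.2698)) ≈ 0.2042

By the reflection principle for standard BM, P(τ_b ≤ t) = 2 · P(B_t ≥ b). Since B_t ~ N(0, t), P(B_t ≥ 4.14) = 1 − Φ(4.14/√t) = 1 − Φ(4.14/√10.63) = 1 − Φ(1.2698) ≈ 0.10208. Doubling: P(τ_{4.14} ≤ 10.63) ≈ 2 · 0.10208 = 0.20416 ≈ 0.2042.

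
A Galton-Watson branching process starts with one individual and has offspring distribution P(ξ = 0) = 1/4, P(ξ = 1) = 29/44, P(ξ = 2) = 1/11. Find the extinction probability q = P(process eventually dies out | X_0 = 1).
q = 1

Mean offspring μ = 0·1/4 + 1·29/44 + 2·1/11 = 37/44 ≤ 1. For μ ≤ 1 with offspring not concentrated at 1, the Galton-Watson process goes extinct almost surely, so q = 1.
(Algebraic check: The pgf is f(s) = 1/4 + 29/44·s + 1/11·s². The extinction probability q is the smallest fixed point of f in [0, 1]. Setting s = f(s):
  1/11·s² + (29/44 − 1)·s + 1/4 = 0
  1/11·s² − (1/4 + 1/11)·s + 1/4 = 0
which factors as (s − 1)·(1/11·s − 1/4) = 0, giving roots s = 1 and s = (1/4)/(1/11) = 11/4. Since 11/4 ≥ 1, the smallest root in [0, 1] is s = 1.)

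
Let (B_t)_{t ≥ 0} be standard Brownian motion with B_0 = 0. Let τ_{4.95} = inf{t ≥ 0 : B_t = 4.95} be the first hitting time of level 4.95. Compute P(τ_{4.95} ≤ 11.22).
P(τ_{4.95} ≤ 11.22) = 2(1 − Φ(4.95/√11.22)) = 2(1 − Φ(1.4778)) ≈ 0.1395

By the reflection principle for standard BM, P(τ_b ≤ t) = 2 · P(B_t ≥ b). Since B_t ~ N(0, t), P(B_t ≥ 4.95) = 1 − Φ(4.95/√t) = 1 − Φ(4.95/√11.22) = 1 − Φ(1.4778) ≈ 0.06973. Doubling: P(τ_{4.95} ≤ 11.22) ≈ 2 · 0.06973 = 0.13946 ≈ 0.1395.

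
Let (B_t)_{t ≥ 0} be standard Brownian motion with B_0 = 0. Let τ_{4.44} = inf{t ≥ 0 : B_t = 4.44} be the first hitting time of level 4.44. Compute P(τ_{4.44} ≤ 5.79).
P(τ_{4.44} ≤ 5.79) = 2(1 − Φ(4.44/√5.79)) = 2(1 − Φ(1.8452)) ≈ 0.0650

By the reflection principle for standard BM, P(τ_b ≤ t) = 2 · P(B_t ≥ b). Since B_t ~ N(0, t), P(B_t ≥ 4.44) = 1 − Φ(4.44/√t) = 1 − Φ(4.44/√5.79) = 1 − Φ(1.8452) ≈ 0.03250. Doubling: P(τ_{4.44} ≤ 5.79) ≈ 2 · 0.03250 = 0.06500 ≈ 0.0650.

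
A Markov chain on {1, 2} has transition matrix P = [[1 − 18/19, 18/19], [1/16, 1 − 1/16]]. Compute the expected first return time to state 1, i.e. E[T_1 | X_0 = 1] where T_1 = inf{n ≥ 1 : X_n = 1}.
E[T_1 | X_0 = 1] = 1/π_1 = 307/19

For an irreducible recurrent Markov chain with stationary distribution π, E[T_i | X_0 = i] = 1/π_i (Kac's formula). Here π_1 = (1/16)/(18/19 + 1/16) = (1/16)/(307/304) = 19/307, so E[T_1 | X_0 = 1] = 1/π_1 = (18/19 + 1/16)/(1/16) = (307/304)/(1/16) = 307/19.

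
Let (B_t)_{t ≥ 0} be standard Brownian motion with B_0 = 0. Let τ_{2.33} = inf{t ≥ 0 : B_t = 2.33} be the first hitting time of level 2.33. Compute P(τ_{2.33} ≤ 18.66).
P(τ_{2.33} ≤ 18.66) = 2(1 − Φ(2.33/√18.66)) = 2(1 − Φ(0.5394)) ≈ 0.5896

By the reflection principle for standard BM, P(τ_b ≤ t) = 2 · P(B_t ≥ b). Since B_t ~ N(0, t), P(B_t ≥ 2.33) = 1 − Φ(2.33/√t) = 1 − Φ(2.33/√18.66) = 1 − Φ(0.5394) ≈ 0.29481. Doubling: P(τ_{2.33} ≤ 18.66) ≈ 2 · 0.29481 = 0.58962 ≈ 0.5896.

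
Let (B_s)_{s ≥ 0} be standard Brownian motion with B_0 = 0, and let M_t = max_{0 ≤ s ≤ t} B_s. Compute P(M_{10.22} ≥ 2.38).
P(M_{10.22} ≥ 2.38) = 2·P(B_{10.22} ≥ 2.38) = 2(1 − Φ(2.38/√10.22)) ≈ 0.4566

By the reflection principle for Brownian motion, P(M_t ≥ a) = 2 · P(B_t ≥ a) for a ≥ 0. Since B_t ~ N(0, t), P(B_t ≥ 2.38) = 1 − Φ(2.38/√t) = 1 − Φ(2.38/√10.22) = 1 − Φ(0.7445). So
  P(M_{10.22} ≥ 2.38) = 2(1 − Φ(0.7445)) ≈ 0.4566.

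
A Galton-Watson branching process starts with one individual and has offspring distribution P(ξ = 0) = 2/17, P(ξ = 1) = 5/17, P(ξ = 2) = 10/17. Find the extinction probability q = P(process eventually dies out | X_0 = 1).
q = 1/5

The pgf is f(s) = 2/17 + 5/17·s + 10/17·s². The extinction probability q is the smallest fixed point of f in [0, 1]. Setting s = f(s):
  10/17·s² + (5/17 − 1)·s + 2/17 = 0
  10/17·s² − (2/17 + 10/17)·s + 2/17 = 0
which factors as (s − 1)·(10/17·s − 2/17) = 0, giving roots s = 1 and s = (2/17)/(10/17) = 1/5.
Mean offspring μ = 5/17 + 2·10/17 = 25/17 > 1 (supercritical), so q < 1. The extinction probability is the smaller root: q = (2/17)/(10/17) = 1/5.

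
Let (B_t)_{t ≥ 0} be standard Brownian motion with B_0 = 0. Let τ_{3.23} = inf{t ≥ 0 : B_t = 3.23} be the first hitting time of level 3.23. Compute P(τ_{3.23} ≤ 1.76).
P(τ_{3.23} ≤ 1.76) = 2(1 − Φ(3.23/√1.76)) = 2(1 − Φ(2.4347)) ≈ 0.0149

By the reflection principle for standard BM, P(τ_b ≤ t) = 2 · P(B_t ≥ b). Since B_t ~ N(0, t), P(B_t ≥ 3.23) = 1 − Φ(3.23/√t) = 1 − Φ(3.23/√1.76) = 1 − Φ(2.4347) ≈ 0.00745. Doubling: P(τ_{3.23} ≤ 1.76) ≈ 2 · 0.00745 = 0.01490 ≈ 0.0149.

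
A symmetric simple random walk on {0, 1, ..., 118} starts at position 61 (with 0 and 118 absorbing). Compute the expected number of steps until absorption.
E[τ | X_0 = 61] = 3477

Let v_k = E[τ | X_0 = k]. Boundary: v_0 = v_118 = 0. Recurrence: v_k = 1 + (v_{k-1} + v_{k+1})/2 for 1 ≤ k ≤ 117. The particular solution to v_k − (v_{k-1} + v_{k+1})/2 = 1 is v_k = −k^2. Adding homogeneous solution A + B k and matching boundaries gives v_k = k (118 − k). Substituting k = 61: v_61 = 61 · 57 = 3477.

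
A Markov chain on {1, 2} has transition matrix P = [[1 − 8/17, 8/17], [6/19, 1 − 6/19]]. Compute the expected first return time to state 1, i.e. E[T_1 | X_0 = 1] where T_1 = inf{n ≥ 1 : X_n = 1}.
E[T_1 | X_0 = 1] = 1/π_1 = 127/51

For an irreducible recurrent Markov chain with stationary distribution π, E[T_i | X_0 = i] = 1/π_i (Kac's formula). Here π_1 = (6/19)/(8/17 + 6/19) = (6/19)/(254/323) = 51/127, so E[T_1 | X_0 = 1] = 1/π_1 = (8/17 + 6/19)/(6/19) = (254/323)/(6/19) = 127/51.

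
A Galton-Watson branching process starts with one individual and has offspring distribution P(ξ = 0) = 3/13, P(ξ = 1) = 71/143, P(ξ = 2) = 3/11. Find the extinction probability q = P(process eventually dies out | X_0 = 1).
q = 11/13

The pgf is f(s) = 3/13 + 71/143·s + 3/11·s². The extinction probability q is the smallest fixed point of f in [0, 1]. Setting s = f(s):
  3/11·s² + (71/143 − 1)·s + 3/13 = 0
  3/11·s² − (3/13 + 3/11)·s + 3/13 = 0
which factors as (s − 1)·(3/11·s − 3/13) = 0, giving roots s = 1 and s = (3/13)/(3/11) = 11/13.
Mean offspring μ = 71/143 + 2·3/11 = 149/143 > 1 (supercritical), so q < 1. The extinction probability is the smaller root: q = (3/13)/(3/11) = 11/13.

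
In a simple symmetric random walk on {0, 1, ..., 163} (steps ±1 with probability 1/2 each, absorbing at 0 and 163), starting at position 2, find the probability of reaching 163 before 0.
P(hit 163 before 0) = 2/163

Let u_k = P(hit 163 before 0 | start at k). Then u_0 = 0, u_163 = 1, and u_k = u_{k-1}/2 + u_{k+1}/2 for 1 ≤ k ≤ 162. This harmonic recurrence is solved by u_k = k/163, giving u_2 = 2/163.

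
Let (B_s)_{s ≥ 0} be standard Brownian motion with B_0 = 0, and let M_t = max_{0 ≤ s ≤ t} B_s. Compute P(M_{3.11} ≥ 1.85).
P(M_{3.11} ≥ 1.85) = 2·P(B_{3.11} ≥ 1.85) = 2(1 − Φ(1.85/√3.11)) ≈ 0.2942

By the reflection principle for Brownian motion, P(M_t ≥ a) = 2 · P(B_t ≥ a) for a ≥ 0. Since B_t ~ N(0, t), P(B_t ≥ 1.85) = 1 − Φ(1.85/√t) = 1 − Φ(1.85/√3.11) = 1 − Φ(1.0490). So
  P(M_{3.11} ≥ 1.85) = 2(1 − Φ(1.0490)) ≈ 0.2942.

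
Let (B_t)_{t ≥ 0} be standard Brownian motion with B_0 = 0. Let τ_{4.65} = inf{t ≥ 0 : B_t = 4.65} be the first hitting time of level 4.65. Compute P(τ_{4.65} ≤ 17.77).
P(τ_{4.65} ≤ 17.77) = 2(1 − Φ(4.65/√17.77)) = 2(1 − Φ(1.1031)) ≈ 0.2700

By the reflection principle for standard BM, P(τ_b ≤ t) = 2 · P(B_t ≥ b). Since B_t ~ N(0, t), P(B_t ≥ 4.65) = 1 − Φ(4.65/√t) = 1 − Φ(4.65/√17.77) = 1 − Φ(1.1031) ≈ 0.13499. Doubling: P(τ_{4.65} ≤ 17.77) ≈ 2 · 0.13499 = 0.26998 ≈ 0.2700.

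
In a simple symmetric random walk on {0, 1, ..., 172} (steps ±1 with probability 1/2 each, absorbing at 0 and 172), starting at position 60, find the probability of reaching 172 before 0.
P(hit 172 before 0) = 60/172 = 15/43

Let u_k = P(hit 172 before 0 | start at k). Then u_0 = 0, u_172 = 1, and u_k = u_{k-1}/2 + u_{k+1}/2 for 1 ≤ k ≤ 171. This harmonic recurrence is solved by u_k = k/172, giving u_60 = 60/172 = 15/43.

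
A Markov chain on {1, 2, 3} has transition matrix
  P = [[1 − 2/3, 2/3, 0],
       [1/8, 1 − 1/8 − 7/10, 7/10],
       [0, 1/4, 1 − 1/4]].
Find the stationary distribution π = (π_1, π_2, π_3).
π = (15/319, 80/319, 224/319)

This is a birth-death chain on three states, which satisfies detailed balance: π_1 · P_{12} = π_2 · P_{21} and π_2 · P_{23} = π_3 · P_{32}.
From π_1 · 2/3 = π_2 · 1/8: π_2/π_1 = (2/3)/(1/8) = 16/3.
From π_2 · 7/10 = π_3 · 1/4: π_3/π_2 = (7/10)/(1/4) = 14/5.
Take π_1 proportional to 1; then unnormalized π = (1, 16/3, 224/15). Normalize by dividing by the sum 319/15:
  π = (15/319, 80/319, 224/319).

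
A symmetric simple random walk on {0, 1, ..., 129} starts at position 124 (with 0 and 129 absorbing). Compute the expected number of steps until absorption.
E[τ | X_0 = 124] = 620

Let v_k = E[τ | X_0 = k]. Boundary: v_0 = v_129 = 0. Recurrence: v_k = 1 + (v_{k-1} + v_{k+1})/2 for 1 ≤ k ≤ 128. The particular solution to v_k − (v_{k-1} + v_{k+1})/2 = 1 is v_k = −k^2. Adding homogeneous solution A + B k and matching boundaries gives v_k = k (129 − k). Substituting k = 124: v_124 = 124 · 5 = 620.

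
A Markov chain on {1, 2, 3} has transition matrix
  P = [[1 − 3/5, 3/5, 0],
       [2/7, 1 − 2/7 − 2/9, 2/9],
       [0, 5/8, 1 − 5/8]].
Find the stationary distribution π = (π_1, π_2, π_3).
π = (150/577, 315/577, 112/577)

This is a birth-death chain on three states, which satisfies detailed balance: π_1 · P_{12} = π_2 · P_{21} and π_2 · P_{23} = π_3 · P_{32}.
From π_1 · 3/5 = π_2 · 2/7: π_2/π_1 = (3/5)/(2/7) = 21/10.
From π_2 · 2/9 = π_3 · 5/8: π_3/π_2 = (2/9)/(5/8) = 16/45.
Take π_1 proportional to 1; then unnormalized π = (1, 21/10, 56/75). Normalize by dividing by the sum 577/150:
  π = (150/577, 315/577, 112/577).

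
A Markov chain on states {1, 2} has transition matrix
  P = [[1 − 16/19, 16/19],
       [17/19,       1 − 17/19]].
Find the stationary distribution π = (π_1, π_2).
π_1 = 17/33, π_2 = 16/33

Solve πP = π with π_1 + π_2 = 1. From πP = π: π_1 · (1 − 16/19) + π_2 · 17/19 = π_1 ⇒ π_2 · 17/19 = π_1 · 16/19 ⇒ π_2/π_1 = (16/19)/(17/19) = 16/17. Together with π_1 + π_2 = 1:
  π_1 = (17/19)/(16/19 + 17/19) = (17/19)/(33/19) = 17/33,
  π_2 = (16/19)/(16/19 + 17/19) = (16/19)/(33/19) = 16/33.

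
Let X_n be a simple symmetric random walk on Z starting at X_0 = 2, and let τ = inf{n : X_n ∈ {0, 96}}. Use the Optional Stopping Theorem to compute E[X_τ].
E[X_τ] = 2

X_n is a martingale and τ is a bounded-mean stopping time (indeed τ is finite a.s. with bounded expectation since the walk is in a bounded region). By the OST, E[X_τ] = E[X_0] = 2. Equivalently: E[X_τ] = 96 · P(hit 96 first) + 0 · P(hit 0 first) = 96 · (2/96) = 2.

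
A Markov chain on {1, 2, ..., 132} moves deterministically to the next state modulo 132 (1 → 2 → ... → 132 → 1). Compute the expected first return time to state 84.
E[T_84 | X_0 = 84] = 132

The chain cycles deterministically, so starting at state 84 it returns in exactly 132 steps. Equivalently, the stationary distribution is uniform π_j = 1/132 for every state j, so by Kac's formula E[T_84] = 1/π_84 = 132.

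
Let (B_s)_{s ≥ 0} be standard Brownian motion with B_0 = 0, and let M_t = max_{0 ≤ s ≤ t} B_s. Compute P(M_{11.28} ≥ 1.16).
P(M_{11.28} ≥ 1.16) = 2·P(B_{11.28} ≥ 1.16) = 2(1 − Φ(1.16/√11.28)) ≈ 0.7298

By the reflection principle for Brownian motion, P(M_t ≥ a) = 2 · P(B_t ≥ a) for a ≥ 0. Since B_t ~ N(0, t), P(B_t ≥ 1.16) = 1 − Φ(1.16/√t) = 1 − Φ(1.16/√11.28) = 1 − Φ(0.3454). So
  P(M_{11.28} ≥ 1.16) = 2(1 − Φ(0.3454)) ≈ 0.7298.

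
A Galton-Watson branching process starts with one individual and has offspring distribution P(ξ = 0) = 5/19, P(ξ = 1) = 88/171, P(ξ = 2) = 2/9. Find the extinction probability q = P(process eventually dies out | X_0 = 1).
q = 1

Mean offspring μ = 0·5/19 + 1·88/171 + 2·2/9 = 164/171 ≤ 1. For μ ≤ 1 with offspring not concentrated at 1, the Galton-Watson process goes extinct almost surely, so q = 1.
(Algebraic check: The pgf is f(s) = 5/19 + 88/171·s + 2/9·s². The extinction probability q is the smallest fixed point of f in [0, 1]. Setting s = f(s):
  2/9·s² + (88/171 − 1)·s + 5/19 = 0
  2/9·s² − (5/19 + 2/9)·s + 5/19 = 0
which factors as (s − 1)·(2/9·s − 5/19) = 0, giving roots s = 1 and s = (5/19)/(2/9) = 45/38. Since 45/38 ≥ 1, the smallest root in [0, 1] is s = 1.)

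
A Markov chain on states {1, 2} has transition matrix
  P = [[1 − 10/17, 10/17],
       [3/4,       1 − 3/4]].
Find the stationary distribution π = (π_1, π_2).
π_1 = 51/91, π_2 = 40/91

Solve πP = π with π_1 + π_2 = 1. From πP = π: π_1 · (1 − 10/17) + π_2 · 3/4 = π_1 ⇒ π_2 · 3/4 = π_1 · 10/17 ⇒ π_2/π_1 = (10/17)/(3/4) = 40/51. Together with π_1 + π_2 = 1:
  π_1 = (3/4)/(10/17 + 3/4) = (3/4)/(91/68) = 51/91,
  π_2 = (10/17)/(10/17 + 3/4) = (10/17)/(91/68) = 40/91.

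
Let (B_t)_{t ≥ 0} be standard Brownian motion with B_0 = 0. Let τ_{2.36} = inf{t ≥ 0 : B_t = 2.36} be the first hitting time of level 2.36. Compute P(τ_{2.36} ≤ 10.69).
P(τ_{2.36} ≤ 10.69) = 2(1 − Φ(2.36/√10.69)) = 2(1 − Φ(0.7218)) ≈ 0.4704

By the reflection principle for standard BM, P(τ_b ≤ t) = 2 · P(B_t ≥ b). Since B_t ~ N(0, t), P(B_t ≥ 2.36) = 1 − Φ(2.36/√t) = 1 − Φ(2.36/√10.69) = 1 − Φ(0.7218) ≈ 0.23521. Doubling: P(τ_{2.36} ≤ 10.69) ≈ 2 · 0.23521 = 0.47042 ≈ 0.4704.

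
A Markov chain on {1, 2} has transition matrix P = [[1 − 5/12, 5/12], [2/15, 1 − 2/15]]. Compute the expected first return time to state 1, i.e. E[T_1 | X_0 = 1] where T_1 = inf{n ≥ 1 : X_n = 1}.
E[T_1 | X_0 = 1] = 1/π_1 = 33/8

For an irreducible recurrent Markov chain with stationary distribution π, E[T_i | X_0 = i] = 1/π_i (Kac's formula). Here π_1 = (2/15)/(5/12 + 2/15) = (2/15)/(11/20) = 8/33, so E[T_1 | X_0 = 1] = 1/π_1 = (5/12 + 2/15)/(2/15) = (11/20)/(2/15) = 33/8.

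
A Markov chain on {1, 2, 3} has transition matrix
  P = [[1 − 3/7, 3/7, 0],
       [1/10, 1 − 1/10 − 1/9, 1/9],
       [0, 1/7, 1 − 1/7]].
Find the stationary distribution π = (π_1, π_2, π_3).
π = (21/181, 90/181, 70/181)

This is a birth-death chain on three states, which satisfies detailed balance: π_1 · P_{12} = π_2 · P_{21} and π_2 · P_{23} = π_3 · P_{32}.
From π_1 · 3/7 = π_2 · 1/10: π_2/π_1 = (3/7)/(1/10) = 30/7.
From π_2 · 1/9 = π_3 · 1/7: π_3/π_2 = (1/9)/(1/7) = 7/9.
Take π_1 proportional to 1; then unnormalized π = (1, 30/7, 10/3). Normalize by dividing by the sum 181/21:
  π = (21/181, 90/181, 70/181).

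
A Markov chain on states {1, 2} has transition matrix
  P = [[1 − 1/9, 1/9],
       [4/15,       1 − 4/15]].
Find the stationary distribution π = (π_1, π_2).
π_1 = 12/17, π_2 = 5/17

Solve πP = π with π_1 + π_2 = 1. From πP = π: π_1 · (1 − 1/9) + π_2 · 4/15 = π_1 ⇒ π_2 · 4/15 = π_1 · 1/9 ⇒ π_2/π_1 = (1/9)/(4/15) = 5/12. Together with π_1 + π_2 = 1:
  π_1 = (4/15)/(1/9 + 4/15) = (4/15)/(17/45) = 12/17,
  π_2 = (1/9)/(1/9 + 4/15) = (1/9)/(17/45) = 5/17.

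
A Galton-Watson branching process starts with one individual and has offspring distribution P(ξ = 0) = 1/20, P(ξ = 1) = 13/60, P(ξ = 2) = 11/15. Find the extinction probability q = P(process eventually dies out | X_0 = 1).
q = 3/44

The pgf is f(s) = 1/20 + 13/60·s + 11/15·s². The extinction probability q is the smallest fixed point of f in [0, 1]. Setting s = f(s):
  11/15·s² + (13/60 − 1)·s + 1/20 = 0
  11/15·s² − (1/20 + 11/15)·s + 1/20 = 0
which factors as (s − 1)·(11/15·s − 1/20) = 0, giving roots s = 1 and s = (1/20)/(11/15) = 3/44.
Mean offspring μ = 13/60 + 2·11/15 = 101/60 > 1 (supercritical), so q < 1. The extinction probability is the smaller root: q = (1/20)/(11/15) = 3/44.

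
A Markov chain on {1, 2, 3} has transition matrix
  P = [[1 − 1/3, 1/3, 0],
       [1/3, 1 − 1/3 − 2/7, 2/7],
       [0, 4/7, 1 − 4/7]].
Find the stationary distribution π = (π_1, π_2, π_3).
π = (2/5, 2/5, 1/5)

This is a birth-death chain on three states, which satisfies detailed balance: π_1 · P_{12} = π_2 · P_{21} and π_2 · P_{23} = π_3 · P_{32}.
From π_1 · 1/3 = π_2 · 1/3: π_2/π_1 = (1/3)/(1/3) = 1.
From π_2 · 2/7 = π_3 · 4/7: π_3/π_2 = (2/7)/(4/7) = 1/2.
Take π_1 proportional to 1; then unnormalized π = (1, 1, 1/2). Normalize by dividing by the sum 5/2:
  π = (2/5, 2/5, 1/5).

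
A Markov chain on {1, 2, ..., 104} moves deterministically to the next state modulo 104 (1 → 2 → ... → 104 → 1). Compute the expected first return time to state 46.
E[T_46 | X_0 = 46] = 104

The chain cycles deterministically, so starting at state 46 it returns in exactly 104 steps. Equivalently, the stationary distribution is uniform π_j = 1/104 for every state j, so by Kac's formula E[T_46] = 1/π_46 = 104.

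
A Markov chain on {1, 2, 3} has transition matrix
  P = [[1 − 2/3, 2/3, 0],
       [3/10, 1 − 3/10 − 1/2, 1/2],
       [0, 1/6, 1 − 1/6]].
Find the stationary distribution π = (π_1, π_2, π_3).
π = (9/89, 20/89, 60/89)

This is a birth-death chain on three states, which satisfies detailed balance: π_1 · P_{12} = π_2 · P_{21} and π_2 · P_{23} = π_3 · P_{32}.
From π_1 · 2/3 = π_2 · 3/10: π_2/π_1 = (2/3)/(3/10) = 20/9.
From π_2 · 1/2 = π_3 · 1/6: π_3/π_2 = (1/2)/(1/6) = 3.
Take π_1 proportional to 1; then unnormalized π = (1, 20/9, 20/3). Normalize by dividing by the sum 89/9:
  π = (9/89, 20/89, 60/89).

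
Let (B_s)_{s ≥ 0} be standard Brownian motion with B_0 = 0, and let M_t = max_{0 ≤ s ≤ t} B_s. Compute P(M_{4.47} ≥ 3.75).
P(M_{4.47} ≥ 3.75) = 2·P(B_{4.47} ≥ 3.75) = 2(1 − Φ(3.75/√4.47)) ≈ 0.0761

By the reflection principle for Brownian motion, P(M_t ≥ a) = 2 · P(B_t ≥ a) for a ≥ 0. Since B_t ~ N(0, t), P(B_t ≥ 3.75) = 1 − Φ(3.75/√t) = 1 − Φ(3.75/√4.47) = 1 − Φ(1.7737). So
  P(M_{4.47} ≥ 3.75) = 2(1 − Φ(1.7737)) ≈ 0.0761.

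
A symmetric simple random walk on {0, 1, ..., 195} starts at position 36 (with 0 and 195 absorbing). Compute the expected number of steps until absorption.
E[τ | X_0 = 36] = 5724

Let v_k = E[τ | X_0 = k]. Boundary: v_0 = v_195 = 0. Recurrence: v_k = 1 + (v_{k-1} + v_{k+1})/2 for 1 ≤ k ≤ 194. The particular solution to v_k − (v_{k-1} + v_{k+1})/2 = 1 is v_k = −k^2. Adding homogeneous solution A + B k and matching boundaries gives v_k = k (195 − k). Substituting k = 36: v_36 = 36 · 159 = 5724.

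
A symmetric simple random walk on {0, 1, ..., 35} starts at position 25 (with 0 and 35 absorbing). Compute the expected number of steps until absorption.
E[τ | X_0 = 25] = 250

Let v_k = E[τ | X_0 = k]. Boundary: v_0 = v_35 = 0. Recurrence: v_k = 1 + (v_{k-1} + v_{k+1})/2 for 1 ≤ k ≤ 34. The particular solution to v_k − (v_{k-1} + v_{k+1})/2 = 1 is v_k = −k^2. Adding homogeneous solution A + B k and matching boundaries gives v_k = k (35 − k). Substituting k = 25: v_25 = 25 · 10 = 250.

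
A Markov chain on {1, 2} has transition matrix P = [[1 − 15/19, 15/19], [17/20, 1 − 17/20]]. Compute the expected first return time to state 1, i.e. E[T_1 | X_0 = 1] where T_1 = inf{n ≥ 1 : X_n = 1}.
E[T_1 | X_0 = 1] = 1/π_1 = 623/323

For an irreducible recurrent Markov chain with stationary distribution π, E[T_i | X_0 = i] = 1/π_i (Kac's formula). Here π_1 = (17/20)/(15/19 + 17/20) = (17/20)/(623/380) = 323/623, so E[T_1 | X_0 = 1] = 1/π_1 = (15/19 + 17/20)/(17/20) = (623/380)/(17/20) = 623/323.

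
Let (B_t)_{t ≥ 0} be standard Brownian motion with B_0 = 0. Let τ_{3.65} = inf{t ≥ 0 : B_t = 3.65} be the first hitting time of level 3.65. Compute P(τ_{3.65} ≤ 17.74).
P(τ_{3.65} ≤ 17.74) = 2(1 − Φ(3.65/√17.74)) = 2(1 − Φ(0.8666)) ≈ 0.3862

By the reflection principle for standard BM, P(τ_b ≤ t) = 2 · P(B_t ≥ b). Since B_t ~ N(0, t), P(B_t ≥ 3.65) = 1 − Φ(3.65/√t) = 1 − Φ(3.65/√17.74) = 1 − Φ(0.8666) ≈ 0.19308. Doubling: P(τ_{3.65} ≤ 17.74) ≈ 2 · 0.19308 = 0.38616 ≈ 0.3862.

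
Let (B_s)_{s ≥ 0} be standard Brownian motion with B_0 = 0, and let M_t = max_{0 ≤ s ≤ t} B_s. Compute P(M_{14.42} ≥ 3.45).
P(M_{14.42} ≥ 3.45) = 2·P(B_{14.42} ≥ 3.45) = 2(1 − Φ(3.45/√14.42)) ≈ 0.3636

By the reflection principle for Brownian motion, P(M_t ≥ a) = 2 · P(B_t ≥ a) for a ≥ 0. Since B_t ~ N(0, t), P(B_t ≥ 3.45) = 1 − Φ(3.45/√t) = 1 − Φ(3.45/√14.42) = 1 − Φ(0.9085). So
  P(M_{14.42} ≥ 3.45) = 2(1 − Φ(0.9085)) ≈ 0.3636.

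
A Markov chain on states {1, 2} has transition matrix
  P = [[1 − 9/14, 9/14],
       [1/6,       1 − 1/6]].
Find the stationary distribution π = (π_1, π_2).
π_1 = 7/34, π_2 = 27/34

Solve πP = π with π_1 + π_2 = 1. From πP = π: π_1 · (1 − 9/14) + π_2 · 1/6 = π_1 ⇒ π_2 · 1/6 = π_1 · 9/14 ⇒ π_2/π_1 = (9/14)/(1/6) = 27/7. Together with π_1 + π_2 = 1:
  π_1 = (1/6)/(9/14 + 1/6) = (1/6)/(17/21) = 7/34,
  π_2 = (9/14)/(9/14 + 1/6) = (9/14)/(17/21) = 27/34.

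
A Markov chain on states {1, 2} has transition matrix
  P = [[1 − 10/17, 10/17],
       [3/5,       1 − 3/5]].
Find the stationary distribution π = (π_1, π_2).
π_1 = 51/101, π_2 = 50/101

Solve πP = π with π_1 + π_2 = 1. From πP = π: π_1 · (1 − 10/17) + π_2 · 3/5 = π_1 ⇒ π_2 · 3/5 = π_1 · 10/17 ⇒ π_2/π_1 = (10/17)/(3/5) = 50/51. Together with π_1 + π_2 = 1:
  π_1 = (3/5)/(10/17 + 3/5) = (3/5)/(101/85) = 51/101,
  π_2 = (10/17)/(10/17 + 3/5) = (10/17)/(101/85) = 50/101.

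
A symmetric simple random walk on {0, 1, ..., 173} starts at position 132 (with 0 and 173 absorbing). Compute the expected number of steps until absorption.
E[τ | X_0 = 132] = 5412

Let v_k = E[τ | X_0 = k]. Boundary: v_0 = v_173 = 0. Recurrence: v_k = 1 + (v_{k-1} + v_{k+1})/2 for 1 ≤ k ≤ 172. The particular solution to v_k − (v_{k-1} + v_{k+1})/2 = 1 is v_k = −k^2. Adding homogeneous solution A + B k and matching boundaries gives v_k = k (173 − k). Substituting k = 132: v_132 = 132 · 41 = 5412.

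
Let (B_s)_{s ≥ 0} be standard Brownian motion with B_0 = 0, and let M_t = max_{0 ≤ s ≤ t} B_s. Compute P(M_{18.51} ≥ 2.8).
P(M_{18.51} ≥ 2.8) = 2·P(B_{18.51} ≥ 2.8) = 2(1 − Φ(2.8/√18.51)) ≈ 0.5152

By the reflection principle for Brownian motion, P(M_t ≥ a) = 2 · P(B_t ≥ a) for a ≥ 0. Since B_t ~ N(0, t), P(B_t ≥ 2.8) = 1 − Φ(2.8/√t) = 1 − Φ(2.8/√18.51) = 1 − Φ(0.6508). So
  P(M_{18.51} ≥ 2.8) = 2(1 − Φ(0.6508)) ≈ 0.5152.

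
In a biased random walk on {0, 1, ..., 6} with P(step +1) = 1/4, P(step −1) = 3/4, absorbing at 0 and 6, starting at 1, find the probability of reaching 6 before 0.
P(hit 6 before 0) = (1 − (3)^1) / (1 − (3)^6) = 1/364

Let u_k denote P(reach 6 before 0 | start at k). Boundary: u_0 = 0, u_6 = 1. Recurrence: u_k = 1/4·u_{k+1} + 3/4·u_{k-1} for 1 ≤ k ≤ 5. Try u_k = A + B·r^k with r = q/p = (3/4)/(1/4) = 3. Substitution satisfies the recurrence; boundary conditions give:
  u_k = (1 − r^k) / (1 − r^N) = (1 − (3)^1) / (1 − (3)^6) = 1/364.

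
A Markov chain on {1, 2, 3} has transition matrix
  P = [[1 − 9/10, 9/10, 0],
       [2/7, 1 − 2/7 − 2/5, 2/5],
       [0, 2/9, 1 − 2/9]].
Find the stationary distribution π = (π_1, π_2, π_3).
π = (50/491, 315/982, 567/982)

This is a birth-death chain on three states, which satisfies detailed balance: π_1 · P_{12} = π_2 · P_{21} and π_2 · P_{23} = π_3 · P_{32}.
From π_1 · 9/10 = π_2 · 2/7: π_2/π_1 = (9/10)/(2/7) = 63/20.
From π_2 · 2/5 = π_3 · 2/9: π_3/π_2 = (2/5)/(2/9) = 9/5.
Take π_1 proportional to 1; then unnormalized π = (1, 63/20, 567/100). Normalize by dividing by the sum 491/50:
  π = (50/491, 315/982, 567/982).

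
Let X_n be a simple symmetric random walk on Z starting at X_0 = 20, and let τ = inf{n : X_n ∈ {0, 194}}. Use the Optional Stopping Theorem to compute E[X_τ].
E[X_τ] = 20

X_n is a martingale and τ is a bounded-mean stopping time (indeed τ is finite a.s. with bounded expectation since the walk is in a bounded region). By the OST, E[X_τ] = E[X_0] = 20. Equivalently: E[X_τ] = 194 · P(hit 194 first) + 0 · P(hit 0 first) = 194 · (20/194) = 20.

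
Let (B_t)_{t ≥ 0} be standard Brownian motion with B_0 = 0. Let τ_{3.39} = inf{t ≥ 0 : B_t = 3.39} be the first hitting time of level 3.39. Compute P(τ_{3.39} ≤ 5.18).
P(τ_{3.39} ≤ 5.18) = 2(1 − Φ(3.39/√5.18)) = 2(1 − Φ(1.4895)) ≈ 0.1364

By the reflection principle for standard BM, P(τ_b ≤ t) = 2 · P(B_t ≥ b). Since B_t ~ N(0, t), P(B_t ≥ 3.39) = 1 − Φ(3.39/√t) = 1 − Φ(3.39/√5.18) = 1 − Φ(1.4895) ≈ 0.06818. Doubling: P(τ_{3.39} ≤ 5.18) ≈ 2 · 0.06818 = 0.13636 ≈ 0.1364.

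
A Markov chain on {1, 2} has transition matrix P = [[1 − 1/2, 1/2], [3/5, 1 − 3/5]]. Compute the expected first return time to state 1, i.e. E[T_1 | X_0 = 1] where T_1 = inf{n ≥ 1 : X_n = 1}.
E[T_1 | X_0 = 1] = 1/π_1 = 11/6

For an irreducible recurrent Markov chain with stationary distribution π, E[T_i | X_0 = i] = 1/π_i (Kac's formula). Here π_1 = (3/5)/(1/2 + 3/5) = (3/5)/(11/10) = 6/11, so E[T_1 | X_0 = 1] = 1/π_1 = (1/2 + 3/5)/(3/5) = (11/10)/(3/5) = 11/6.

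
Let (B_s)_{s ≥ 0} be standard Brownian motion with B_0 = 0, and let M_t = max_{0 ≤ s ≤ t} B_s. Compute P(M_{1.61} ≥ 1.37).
P(M_{1.61} ≥ 1.37) = 2·P(B_{1.61} ≥ 1.37) = 2(1 − Φ(1.37/√1.61)) ≈ 0.2803

By the reflection principle for Brownian motion, P(M_t ≥ a) = 2 · P(B_t ≥ a) for a ≥ 0. Since B_t ~ N(0, t), P(B_t ≥ 1.37) = 1 − Φ(1.37/√t) = 1 − Φ(1.37/√1.61) = 1 − Φ(1.0797). So
  P(M_{1.61} ≥ 1.37) = 2(1 − Φ(1.0797)) ≈ 0.2803.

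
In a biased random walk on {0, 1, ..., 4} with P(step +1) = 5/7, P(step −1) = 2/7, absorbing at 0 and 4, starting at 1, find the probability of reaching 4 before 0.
P(hit 4 before 0) = (1 − (2/5)^1) / (1 − (2/5)^4) = 125/203

Let u_k denote P(reach 4 before 0 | start at k). Boundary: u_0 = 0, u_4 = 1. Recurrence: u_k = 5/7·u_{k+1} + 2/7·u_{k-1} for 1 ≤ k ≤ 3. Try u_k = A + B·r^k with r = q/p = (2/7)/(5/7) = 2/5. Substitution satisfies the recurrence; boundary conditions give:
  u_k = (1 − r^k) / (1 − r^N) = (1 − (2/5)^1) / (1 − (2/5)^4) = 125/203.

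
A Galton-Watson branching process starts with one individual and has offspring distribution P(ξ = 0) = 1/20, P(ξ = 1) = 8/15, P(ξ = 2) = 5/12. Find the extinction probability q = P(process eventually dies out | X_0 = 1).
q = 3/25

The pgf is f(s) = 1/20 + 8/15·s + 5/12·s². The extinction probability q is the smallest fixed point of f in [0, 1]. Setting s = f(s):
  5/12·s² + (8/15 − 1)·s + 1/20 = 0
  5/12·s² − (1/20 + 5/12)·s + 1/20 = 0
which factors as (s − 1)·(5/12·s − 1/20) = 0, giving roots s = 1 and s = (1/20)/(5/12) = 3/25.
Mean offspring μ = 8/15 + 2·5/12 = 41/30 > 1 (supercritical), so q < 1. The extinction probability is the smaller root: q = (1/20)/(5/12) = 3/25.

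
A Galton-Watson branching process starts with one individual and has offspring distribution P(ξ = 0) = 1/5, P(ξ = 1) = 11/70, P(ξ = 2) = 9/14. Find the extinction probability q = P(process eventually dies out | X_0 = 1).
q = 14/45

The pgf is f(s) = 1/5 + 11/70·s + 9/14·s². The extinction probability q is the smallest fixed point of f in [0, 1]. Setting s = f(s):
  9/14·s² + (11/70 − 1)·s + 1/5 = 0
  9/14·s² − (1/5 + 9/14)·s + 1/5 = 0
which factors as (s − 1)·(9/14·s − 1/5) = 0, giving roots s = 1 and s = (1/5)/(9/14) = 14/45.
Mean offspring μ = 11/70 + 2·9/14 = 101/70 > 1 (supercritical), so q < 1. The extinction probability is the smaller root: q = (1/5)/(9/14) = 14/45.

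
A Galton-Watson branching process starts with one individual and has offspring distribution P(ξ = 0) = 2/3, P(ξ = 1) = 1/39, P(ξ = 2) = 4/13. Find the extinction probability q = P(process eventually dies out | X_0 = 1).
q = 1

Mean offspring μ = 0·2/3 + 1·1/39 + 2·4/13 = 25/39 ≤ 1. For μ ≤ 1 with offspring not concentrated at 1, the Galton-Watson process goes extinct almost surely, so q = 1.
(Algebraic check: The pgf is f(s) = 2/3 + 1/39·s + 4/13·s². The extinction probability q is the smallest fixed point of f in [0, 1]. Setting s = f(s):
  4/13·s² + (1/39 − 1)·s + 2/3 = 0
  4/13·s² − (2/3 + 4/13)·s + 2/3 = 0
which factors as (s − 1)·(4/13·s − 2/3) = 0, giving roots s = 1 and s = (2/3)/(4/13) = 13/6. Since 13/6 ≥ 1, the smallest root in [0, 1] is s = 1.)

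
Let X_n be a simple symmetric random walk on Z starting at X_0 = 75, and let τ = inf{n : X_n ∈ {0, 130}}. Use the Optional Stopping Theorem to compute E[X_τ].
E[X_τ] = 75

X_n is a martingale and τ is a bounded-mean stopping time (indeed τ is finite a.s. with bounded expectation since the walk is in a bounded region). By the OST, E[X_τ] = E[X_0] = 75. Equivalently: E[X_τ] = 130 · P(hit 130 first) + 0 · P(hit 0 first) = 130 · (75/130) = 75.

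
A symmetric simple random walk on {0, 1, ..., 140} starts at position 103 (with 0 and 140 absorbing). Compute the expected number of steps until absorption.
E[τ | X_0 = 103] = 3811

Let v_k = E[τ | X_0 = k]. Boundary: v_0 = v_140 = 0. Recurrence: v_k = 1 + (v_{k-1} + v_{k+1})/2 for 1 ≤ k ≤ 139. The particular solution to v_k − (v_{k-1} + v_{k+1})/2 = 1 is v_k = −k^2. Adding homogeneous solution A + B k and matching boundaries gives v_k = k (140 − k). Substituting k = 103: v_103 = 103 · 37 = 3811.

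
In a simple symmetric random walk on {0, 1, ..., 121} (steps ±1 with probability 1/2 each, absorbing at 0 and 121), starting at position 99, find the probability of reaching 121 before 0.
P(hit 121 before 0) = 99/121 = 9/11

Let u_k = P(hit 121 before 0 | start at k). Then u_0 = 0, u_121 = 1, and u_k = u_{k-1}/2 + u_{k+1}/2 for 1 ≤ k ≤ 120. This harmonic recurrence is solved by u_k = k/121, giving u_99 = 99/121 = 9/11.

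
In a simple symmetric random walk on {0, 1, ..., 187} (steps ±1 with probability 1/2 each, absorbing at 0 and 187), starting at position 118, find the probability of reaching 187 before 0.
P(hit 187 before 0) = 118/187

Let u_k = P(hit 187 before 0 | start at k). Then u_0 = 0, u_187 = 1, and u_k = u_{k-1}/2 + u_{k+1}/2 for 1 ≤ k ≤ 186. This harmonic recurrence is solved by u_k = k/187, giving u_118 = 118/187.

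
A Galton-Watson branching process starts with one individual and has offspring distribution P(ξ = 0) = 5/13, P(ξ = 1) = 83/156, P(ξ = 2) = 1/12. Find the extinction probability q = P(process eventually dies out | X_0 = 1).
q = 1

Mean offspring μ = 0·5/13 + 1·83/156 + 2·1/12 = 109/156 ≤ 1. For μ ≤ 1 with offspring not concentrated at 1, the Galton-Watson process goes extinct almost surely, so q = 1.
(Algebraic check: The pgf is f(s) = 5/13 + 83/156·s + 1/12·s². The extinction probability q is the smallest fixed point of f in [0, 1]. Setting s = f(s):
  1/12·s² + (83/156 − 1)·s + 5/13 = 0
  1/12·s² − (5/13 + 1/12)·s + 5/13 = 0
which factors as (s − 1)·(1/12·s − 5/13) = 0, giving roots s = 1 and s = (5/13)/(1/12) = 60/13. Since 60/13 ≥ 1, the smallest root in [0, 1] is s = 1.)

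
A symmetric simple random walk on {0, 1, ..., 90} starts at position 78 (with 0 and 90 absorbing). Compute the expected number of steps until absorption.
E[τ | X_0 = 78] = 936

Let v_k = E[τ | X_0 = k]. Boundary: v_0 = v_90 = 0. Recurrence: v_k = 1 + (v_{k-1} + v_{k+1})/2 for 1 ≤ k ≤ 89. The particular solution to v_k − (v_{k-1} + v_{k+1})/2 = 1 is v_k = −k^2. Adding homogeneous solution A + B k and matching boundaries gives v_k = k (90 − k). Substituting k = 78: v_78 = 78 · 12 = 936.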